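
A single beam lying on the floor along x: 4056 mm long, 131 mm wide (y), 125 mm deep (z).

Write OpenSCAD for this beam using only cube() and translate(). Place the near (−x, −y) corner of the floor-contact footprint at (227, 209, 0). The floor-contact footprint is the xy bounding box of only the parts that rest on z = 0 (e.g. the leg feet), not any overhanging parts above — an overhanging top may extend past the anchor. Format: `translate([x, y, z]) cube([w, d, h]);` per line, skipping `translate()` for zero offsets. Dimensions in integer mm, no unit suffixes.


translate([227, 209, 0]) cube([4056, 131, 125]);


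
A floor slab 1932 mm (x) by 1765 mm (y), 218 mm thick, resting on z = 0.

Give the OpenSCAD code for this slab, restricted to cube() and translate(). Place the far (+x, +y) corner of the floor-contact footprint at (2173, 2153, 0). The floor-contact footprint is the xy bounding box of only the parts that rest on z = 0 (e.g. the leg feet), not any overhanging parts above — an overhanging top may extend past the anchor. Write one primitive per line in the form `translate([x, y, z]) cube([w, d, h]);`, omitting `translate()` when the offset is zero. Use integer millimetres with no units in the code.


translate([241, 388, 0]) cube([1932, 1765, 218]);


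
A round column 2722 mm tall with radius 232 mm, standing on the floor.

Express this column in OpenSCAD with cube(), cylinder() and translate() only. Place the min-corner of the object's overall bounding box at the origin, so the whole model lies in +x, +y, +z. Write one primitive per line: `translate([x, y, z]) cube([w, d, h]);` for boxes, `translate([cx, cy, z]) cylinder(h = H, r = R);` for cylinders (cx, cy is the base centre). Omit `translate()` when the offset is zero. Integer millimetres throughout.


translate([232, 232, 0]) cylinder(h = 2722, r = 232);


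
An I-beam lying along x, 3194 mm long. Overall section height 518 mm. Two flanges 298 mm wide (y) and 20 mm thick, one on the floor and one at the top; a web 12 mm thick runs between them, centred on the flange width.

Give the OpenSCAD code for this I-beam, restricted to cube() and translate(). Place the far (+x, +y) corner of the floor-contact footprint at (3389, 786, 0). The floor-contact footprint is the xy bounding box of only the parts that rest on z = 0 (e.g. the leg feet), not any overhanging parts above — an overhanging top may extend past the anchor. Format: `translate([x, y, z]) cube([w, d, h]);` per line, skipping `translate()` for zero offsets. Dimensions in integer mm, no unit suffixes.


translate([195, 488, 0]) cube([3194, 298, 20]);
translate([195, 631, 20]) cube([3194, 12, 478]);
translate([195, 488, 498]) cube([3194, 298, 20]);


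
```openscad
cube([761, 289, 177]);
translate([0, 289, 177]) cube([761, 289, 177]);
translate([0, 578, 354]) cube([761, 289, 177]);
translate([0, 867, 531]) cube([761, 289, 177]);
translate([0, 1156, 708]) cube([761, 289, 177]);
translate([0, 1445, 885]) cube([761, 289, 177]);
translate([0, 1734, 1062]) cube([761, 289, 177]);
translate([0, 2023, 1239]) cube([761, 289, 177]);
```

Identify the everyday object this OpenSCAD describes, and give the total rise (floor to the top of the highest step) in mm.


A staircase. The total rise is 1416 mm.

8 identical blocks, each offset up and back from the previous — a staircase. Each step is 177 mm tall and there are 8 of them, so the total rise is 8 × 177 = 1416 mm.


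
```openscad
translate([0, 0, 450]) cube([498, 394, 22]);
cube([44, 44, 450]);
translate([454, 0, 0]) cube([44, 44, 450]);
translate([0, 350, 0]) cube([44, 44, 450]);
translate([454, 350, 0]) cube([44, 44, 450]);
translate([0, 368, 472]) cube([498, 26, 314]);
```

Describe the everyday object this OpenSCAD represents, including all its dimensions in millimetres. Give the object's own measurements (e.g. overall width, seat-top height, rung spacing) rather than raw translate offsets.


A chair. The seat is a 498×394×22 mm slab with its top at z = 472 mm, on four 44×44 mm corner legs (flush with the seat edges, standing on z = 0). A flat backrest 26 mm thick, 314 mm tall, spans the full seat width and rises from the seat top along its +y edge, rear face flush with the rear of the seat.


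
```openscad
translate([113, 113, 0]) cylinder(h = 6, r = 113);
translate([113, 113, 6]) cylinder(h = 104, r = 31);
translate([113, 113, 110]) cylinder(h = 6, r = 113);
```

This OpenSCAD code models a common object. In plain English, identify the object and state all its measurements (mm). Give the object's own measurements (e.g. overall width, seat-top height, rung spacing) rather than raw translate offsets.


A spool: two coaxial disc flanges of radius 113 mm and thickness 6 mm, joined by a core cylinder of radius 31 mm and height 104 mm. The lower flange rests on z = 0 and the three cylinders share a vertical axis.


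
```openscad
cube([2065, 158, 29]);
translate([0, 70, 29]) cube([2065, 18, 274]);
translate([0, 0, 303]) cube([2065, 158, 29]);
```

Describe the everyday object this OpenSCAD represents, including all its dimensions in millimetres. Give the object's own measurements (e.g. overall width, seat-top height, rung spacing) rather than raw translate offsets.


An I-beam lying along x, 2065 mm long. Overall section height 332 mm. Two flanges 158 mm wide (y) and 29 mm thick, one on the floor and one at the top; a web 18 mm thick runs between them, centred on the flange width.


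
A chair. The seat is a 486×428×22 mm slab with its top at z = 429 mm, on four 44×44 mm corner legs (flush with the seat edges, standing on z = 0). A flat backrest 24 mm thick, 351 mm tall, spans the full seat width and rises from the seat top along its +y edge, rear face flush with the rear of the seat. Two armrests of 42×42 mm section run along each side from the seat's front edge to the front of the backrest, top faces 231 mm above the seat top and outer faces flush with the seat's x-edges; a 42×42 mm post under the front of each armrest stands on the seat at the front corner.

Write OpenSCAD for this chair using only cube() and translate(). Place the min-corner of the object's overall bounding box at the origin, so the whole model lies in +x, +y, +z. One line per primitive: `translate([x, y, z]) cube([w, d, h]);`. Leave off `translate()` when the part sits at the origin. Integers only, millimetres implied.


translate([0, 0, 407]) cube([486, 428, 22]);
cube([44, 44, 407]);
translate([442, 0, 0]) cube([44, 44, 407]);
translate([0, 384, 0]) cube([44, 44, 407]);
translate([442, 384, 0]) cube([44, 44, 407]);
translate([0, 404, 429]) cube([486, 24, 351]);
translate([0, 0, 618]) cube([42, 404, 42]);
translate([444, 0, 618]) cube([42, 404, 42]);
translate([0, 0, 429]) cube([42, 42, 189]);
translate([444, 0, 429]) cube([42, 42, 189]);


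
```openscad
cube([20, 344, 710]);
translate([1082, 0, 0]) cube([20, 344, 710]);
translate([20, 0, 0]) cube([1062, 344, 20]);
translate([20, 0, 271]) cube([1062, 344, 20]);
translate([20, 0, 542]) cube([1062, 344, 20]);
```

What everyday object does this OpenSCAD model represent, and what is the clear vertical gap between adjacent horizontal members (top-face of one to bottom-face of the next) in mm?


A bookshelf. The clear shelf gap is 251 mm.

Two tall side panels with 3 horizontal boards between them — a bookshelf. The first two shelf undersides are at z = 0 and z = 271; with shelf thickness 20, the clear gap is 271 − 0 − 20 = 251 mm.


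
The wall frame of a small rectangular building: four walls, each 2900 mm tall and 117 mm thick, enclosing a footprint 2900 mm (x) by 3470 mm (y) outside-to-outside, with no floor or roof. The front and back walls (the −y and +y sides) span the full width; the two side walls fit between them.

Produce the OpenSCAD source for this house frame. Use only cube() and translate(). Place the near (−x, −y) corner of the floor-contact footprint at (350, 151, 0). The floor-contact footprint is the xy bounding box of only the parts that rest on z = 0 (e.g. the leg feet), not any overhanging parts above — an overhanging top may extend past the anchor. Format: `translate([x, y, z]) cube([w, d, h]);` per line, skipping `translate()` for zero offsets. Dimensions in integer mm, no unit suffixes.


translate([350, 151, 0]) cube([2900, 117, 2900]);
translate([350, 3504, 0]) cube([2900, 117, 2900]);
translate([350, 268, 0]) cube([117, 3236, 2900]);
translate([3133, 268, 0]) cube([117, 3236, 2900]);


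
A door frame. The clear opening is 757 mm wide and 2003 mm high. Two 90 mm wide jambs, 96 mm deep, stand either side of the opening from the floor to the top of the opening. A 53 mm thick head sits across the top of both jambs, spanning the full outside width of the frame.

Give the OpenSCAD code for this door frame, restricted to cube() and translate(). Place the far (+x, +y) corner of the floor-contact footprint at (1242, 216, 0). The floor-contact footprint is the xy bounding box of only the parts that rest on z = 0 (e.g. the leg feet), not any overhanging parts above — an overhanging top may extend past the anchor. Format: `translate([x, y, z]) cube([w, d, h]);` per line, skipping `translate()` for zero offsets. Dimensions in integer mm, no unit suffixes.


translate([305, 120, 0]) cube([90, 96, 2003]);
translate([1152, 120, 0]) cube([90, 96, 2003]);
translate([305, 120, 2003]) cube([937, 96, 53]);


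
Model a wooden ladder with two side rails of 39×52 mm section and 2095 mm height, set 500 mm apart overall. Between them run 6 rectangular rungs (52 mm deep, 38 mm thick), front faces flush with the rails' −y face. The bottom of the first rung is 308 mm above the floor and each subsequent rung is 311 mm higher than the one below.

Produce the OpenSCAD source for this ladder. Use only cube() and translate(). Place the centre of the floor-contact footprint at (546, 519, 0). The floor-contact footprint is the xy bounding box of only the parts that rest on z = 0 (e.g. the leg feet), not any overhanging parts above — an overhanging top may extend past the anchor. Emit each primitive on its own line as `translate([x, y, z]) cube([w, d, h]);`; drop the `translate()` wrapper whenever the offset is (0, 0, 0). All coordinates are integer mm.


translate([296, 493, 0]) cube([39, 52, 2095]);
translate([757, 493, 0]) cube([39, 52, 2095]);
translate([335, 493, 308]) cube([422, 52, 38]);
translate([335, 493, 619]) cube([422, 52, 38]);
translate([335, 493, 930]) cube([422, 52, 38]);
translate([335, 493, 1241]) cube([422, 52, 38]);
translate([335, 493, 1552]) cube([422, 52, 38]);
translate([335, 493, 1863]) cube([422, 52, 38]);


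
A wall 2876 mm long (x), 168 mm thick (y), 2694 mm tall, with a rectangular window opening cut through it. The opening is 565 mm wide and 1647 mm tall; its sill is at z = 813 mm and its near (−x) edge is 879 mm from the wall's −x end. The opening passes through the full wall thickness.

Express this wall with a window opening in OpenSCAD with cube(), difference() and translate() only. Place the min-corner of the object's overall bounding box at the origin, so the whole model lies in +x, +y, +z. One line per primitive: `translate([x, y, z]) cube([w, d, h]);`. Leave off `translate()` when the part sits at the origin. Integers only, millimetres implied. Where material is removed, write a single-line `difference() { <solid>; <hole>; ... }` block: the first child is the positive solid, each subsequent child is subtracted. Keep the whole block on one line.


difference() { cube([2876, 168, 2694]); translate([879, 0, 813]) cube([565, 168, 1647]); }


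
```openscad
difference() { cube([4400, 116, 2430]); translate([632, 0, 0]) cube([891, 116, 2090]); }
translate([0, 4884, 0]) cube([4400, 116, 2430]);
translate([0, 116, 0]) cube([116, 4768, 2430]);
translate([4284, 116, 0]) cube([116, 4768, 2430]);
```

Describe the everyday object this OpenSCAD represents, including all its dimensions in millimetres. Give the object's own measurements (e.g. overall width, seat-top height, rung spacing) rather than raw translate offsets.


A single room: four walls, each 2430 mm tall and 116 mm thick, enclosing an outside footprint 4400×5000 mm (x × y), no floor or roof. The front and back walls (−y and +y sides) run the full x-width; the side walls fit between their inner faces. A door opening 891 mm wide and 2090 mm tall is cut through the front wall from the floor up, its −x edge 632 mm from the wall's −x end.


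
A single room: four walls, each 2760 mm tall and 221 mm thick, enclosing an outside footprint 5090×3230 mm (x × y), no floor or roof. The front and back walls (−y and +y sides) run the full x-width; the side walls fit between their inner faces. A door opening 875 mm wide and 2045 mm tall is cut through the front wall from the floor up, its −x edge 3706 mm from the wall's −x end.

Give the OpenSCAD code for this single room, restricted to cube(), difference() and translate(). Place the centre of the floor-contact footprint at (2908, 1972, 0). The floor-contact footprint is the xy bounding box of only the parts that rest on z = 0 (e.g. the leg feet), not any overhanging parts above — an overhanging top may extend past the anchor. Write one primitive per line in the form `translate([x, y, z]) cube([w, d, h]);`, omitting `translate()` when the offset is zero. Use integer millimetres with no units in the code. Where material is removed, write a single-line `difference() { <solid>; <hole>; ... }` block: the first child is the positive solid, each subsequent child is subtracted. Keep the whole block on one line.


difference() { translate([363, 357, 0]) cube([5090, 221, 2760]); translate([4069, 357, 0]) cube([875, 221, 2045]); }
translate([363, 3366, 0]) cube([5090, 221, 2760]);
translate([363, 578, 0]) cube([221, 2788, 2760]);
translate([5232, 578, 0]) cube([221, 2788, 2760]);


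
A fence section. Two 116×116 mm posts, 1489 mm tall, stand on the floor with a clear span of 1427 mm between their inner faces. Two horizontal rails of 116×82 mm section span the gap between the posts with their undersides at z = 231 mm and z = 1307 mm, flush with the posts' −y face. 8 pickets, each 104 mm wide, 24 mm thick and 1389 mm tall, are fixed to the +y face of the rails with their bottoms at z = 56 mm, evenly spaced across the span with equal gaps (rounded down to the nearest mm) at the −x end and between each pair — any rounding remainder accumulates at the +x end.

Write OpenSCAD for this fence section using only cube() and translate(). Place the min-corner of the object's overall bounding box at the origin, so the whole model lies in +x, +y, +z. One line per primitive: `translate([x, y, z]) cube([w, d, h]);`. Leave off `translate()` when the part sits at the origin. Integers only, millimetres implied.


cube([116, 116, 1489]);
translate([1543, 0, 0]) cube([116, 116, 1489]);
translate([116, 0, 231]) cube([1427, 116, 82]);
translate([116, 0, 1307]) cube([1427, 116, 82]);
translate([182, 116, 56]) cube([104, 24, 1389]);
translate([352, 116, 56]) cube([104, 24, 1389]);
translate([522, 116, 56]) cube([104, 24, 1389]);
translate([692, 116, 56]) cube([104, 24, 1389]);
translate([862, 116, 56]) cube([104, 24, 1389]);
translate([1032, 116, 56]) cube([104, 24, 1389]);
translate([1202, 116, 56]) cube([104, 24, 1389]);
translate([1372, 116, 56]) cube([104, 24, 1389]);


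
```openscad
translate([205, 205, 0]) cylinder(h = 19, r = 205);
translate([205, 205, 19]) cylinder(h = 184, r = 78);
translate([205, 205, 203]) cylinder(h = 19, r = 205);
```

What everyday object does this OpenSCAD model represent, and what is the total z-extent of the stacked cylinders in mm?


A spool. The overall height is 222 mm.

Three coaxial cylinders, large–small–large — a spool. Two 19 mm flanges and a 184 mm core give 19 + 184 + 19 = 222 mm.


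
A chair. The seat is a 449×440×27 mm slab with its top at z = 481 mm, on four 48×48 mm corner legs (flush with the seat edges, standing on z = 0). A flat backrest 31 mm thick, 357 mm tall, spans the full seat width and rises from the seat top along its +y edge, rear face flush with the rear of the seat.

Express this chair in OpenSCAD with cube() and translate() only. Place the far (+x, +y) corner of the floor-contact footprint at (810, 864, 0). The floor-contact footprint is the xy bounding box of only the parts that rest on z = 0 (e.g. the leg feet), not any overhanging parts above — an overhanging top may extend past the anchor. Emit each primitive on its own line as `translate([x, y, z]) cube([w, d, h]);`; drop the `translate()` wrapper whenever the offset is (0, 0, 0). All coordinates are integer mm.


// leg_h = 481 - 27 = 454
translate([361, 424, 454]) cube([449, 440, 27]);
translate([361, 424, 0]) cube([48, 48, 454]);
translate([762, 424, 0]) cube([48, 48, 454]);
translate([361, 816, 0]) cube([48, 48, 454]);
translate([762, 816, 0]) cube([48, 48, 454]);
translate([361, 833, 481]) cube([449, 31, 357]);


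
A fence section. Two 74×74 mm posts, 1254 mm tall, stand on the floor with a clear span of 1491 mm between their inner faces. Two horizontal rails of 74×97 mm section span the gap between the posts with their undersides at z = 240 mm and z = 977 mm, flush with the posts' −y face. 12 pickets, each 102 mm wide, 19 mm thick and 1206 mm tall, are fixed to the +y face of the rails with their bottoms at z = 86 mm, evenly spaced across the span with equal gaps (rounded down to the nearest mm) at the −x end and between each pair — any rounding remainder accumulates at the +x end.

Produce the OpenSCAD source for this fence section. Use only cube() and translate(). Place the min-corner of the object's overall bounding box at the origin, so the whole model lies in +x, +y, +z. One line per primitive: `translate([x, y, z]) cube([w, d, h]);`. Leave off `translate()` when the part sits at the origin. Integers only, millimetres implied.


cube([74, 74, 1254]);
translate([1565, 0, 0]) cube([74, 74, 1254]);
translate([74, 0, 240]) cube([1491, 74, 97]);
translate([74, 0, 977]) cube([1491, 74, 97]);
translate([94, 74, 86]) cube([102, 19, 1206]);
translate([216, 74, 86]) cube([102, 19, 1206]);
translate([338, 74, 86]) cube([102, 19, 1206]);
translate([460, 74, 86]) cube([102, 19, 1206]);
translate([582, 74, 86]) cube([102, 19, 1206]);
translate([704, 74, 86]) cube([102, 19, 1206]);
translate([826, 74, 86]) cube([102, 19, 1206]);
translate([948, 74, 86]) cube([102, 19, 1206]);
translate([1070, 74, 86]) cube([102, 19, 1206]);
translate([1192, 74, 86]) cube([102, 19, 1206]);
translate([1314, 74, 86]) cube([102, 19, 1206]);
translate([1436, 74, 86]) cube([102, 19, 1206]);


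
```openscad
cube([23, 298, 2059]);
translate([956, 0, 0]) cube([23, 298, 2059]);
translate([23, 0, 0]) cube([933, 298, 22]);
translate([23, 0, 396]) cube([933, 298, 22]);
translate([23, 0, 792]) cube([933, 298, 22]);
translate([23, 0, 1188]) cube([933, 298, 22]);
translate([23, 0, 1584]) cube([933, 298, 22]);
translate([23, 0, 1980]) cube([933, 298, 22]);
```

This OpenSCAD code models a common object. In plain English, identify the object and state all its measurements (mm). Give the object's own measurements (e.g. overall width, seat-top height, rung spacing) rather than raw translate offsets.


An open bookshelf. Two side panels, each 23 mm thick, 298 mm deep and 2059 mm tall, stand 979 mm apart (outside-to-outside). Between them sit 6 shelves, each 22 mm thick and 298 mm deep, spanning the full gap between the sides. The bottom shelf rests on the floor (its underside at z = 0) and the clear gap between one shelf's top and the next shelf's underside is 374 mm.


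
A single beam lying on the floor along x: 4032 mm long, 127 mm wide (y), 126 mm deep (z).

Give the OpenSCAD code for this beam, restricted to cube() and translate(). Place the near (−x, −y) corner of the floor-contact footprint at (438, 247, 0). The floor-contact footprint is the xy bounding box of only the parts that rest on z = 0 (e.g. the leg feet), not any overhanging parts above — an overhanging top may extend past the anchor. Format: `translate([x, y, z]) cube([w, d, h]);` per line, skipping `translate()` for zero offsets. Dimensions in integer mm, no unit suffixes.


translate([438, 247, 0]) cube([4032, 127, 126]);


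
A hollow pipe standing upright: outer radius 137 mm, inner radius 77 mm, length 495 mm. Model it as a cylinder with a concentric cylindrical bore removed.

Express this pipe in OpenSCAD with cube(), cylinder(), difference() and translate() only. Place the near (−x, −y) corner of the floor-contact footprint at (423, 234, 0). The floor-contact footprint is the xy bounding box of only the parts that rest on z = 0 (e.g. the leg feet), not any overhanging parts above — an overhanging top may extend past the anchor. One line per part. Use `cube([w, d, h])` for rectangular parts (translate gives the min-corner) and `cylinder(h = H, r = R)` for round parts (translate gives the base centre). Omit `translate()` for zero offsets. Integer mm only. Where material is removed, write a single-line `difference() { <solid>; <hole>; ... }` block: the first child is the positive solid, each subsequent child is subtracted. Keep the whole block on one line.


difference() { translate([560, 371, 0]) cylinder(h = 495, r = 137); translate([560, 371, 0]) cylinder(h = 495, r = 77); }


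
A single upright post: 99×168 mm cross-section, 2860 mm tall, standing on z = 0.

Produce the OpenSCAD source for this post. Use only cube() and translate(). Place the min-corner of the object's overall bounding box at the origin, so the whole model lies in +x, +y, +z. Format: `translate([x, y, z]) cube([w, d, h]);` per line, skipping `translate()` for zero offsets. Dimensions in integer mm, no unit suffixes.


cube([99, 168, 2860]);


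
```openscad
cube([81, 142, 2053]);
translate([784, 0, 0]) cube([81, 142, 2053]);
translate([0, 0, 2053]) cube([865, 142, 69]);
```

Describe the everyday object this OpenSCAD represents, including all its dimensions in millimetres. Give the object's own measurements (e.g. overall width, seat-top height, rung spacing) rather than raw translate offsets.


A door frame. The clear opening is 703 mm wide and 2053 mm high. Two 81 mm wide jambs, 142 mm deep, stand either side of the opening from the floor to the top of the opening. A 69 mm thick head sits across the top of both jambs, spanning the full outside width of the frame.


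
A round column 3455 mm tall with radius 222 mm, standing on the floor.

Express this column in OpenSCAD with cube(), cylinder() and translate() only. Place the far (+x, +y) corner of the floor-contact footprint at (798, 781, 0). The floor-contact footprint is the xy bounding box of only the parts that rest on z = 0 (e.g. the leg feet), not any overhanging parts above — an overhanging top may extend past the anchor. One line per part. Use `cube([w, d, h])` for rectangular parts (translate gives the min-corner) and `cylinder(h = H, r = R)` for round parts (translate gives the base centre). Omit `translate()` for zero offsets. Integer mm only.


translate([576, 559, 0]) cylinder(h = 3455, r = 222);


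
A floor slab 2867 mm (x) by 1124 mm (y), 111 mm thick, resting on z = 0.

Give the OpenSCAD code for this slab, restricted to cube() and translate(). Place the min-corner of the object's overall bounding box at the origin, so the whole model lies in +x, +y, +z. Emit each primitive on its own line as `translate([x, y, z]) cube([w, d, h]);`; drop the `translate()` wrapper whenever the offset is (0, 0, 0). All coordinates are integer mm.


cube([2867, 1124, 111]);


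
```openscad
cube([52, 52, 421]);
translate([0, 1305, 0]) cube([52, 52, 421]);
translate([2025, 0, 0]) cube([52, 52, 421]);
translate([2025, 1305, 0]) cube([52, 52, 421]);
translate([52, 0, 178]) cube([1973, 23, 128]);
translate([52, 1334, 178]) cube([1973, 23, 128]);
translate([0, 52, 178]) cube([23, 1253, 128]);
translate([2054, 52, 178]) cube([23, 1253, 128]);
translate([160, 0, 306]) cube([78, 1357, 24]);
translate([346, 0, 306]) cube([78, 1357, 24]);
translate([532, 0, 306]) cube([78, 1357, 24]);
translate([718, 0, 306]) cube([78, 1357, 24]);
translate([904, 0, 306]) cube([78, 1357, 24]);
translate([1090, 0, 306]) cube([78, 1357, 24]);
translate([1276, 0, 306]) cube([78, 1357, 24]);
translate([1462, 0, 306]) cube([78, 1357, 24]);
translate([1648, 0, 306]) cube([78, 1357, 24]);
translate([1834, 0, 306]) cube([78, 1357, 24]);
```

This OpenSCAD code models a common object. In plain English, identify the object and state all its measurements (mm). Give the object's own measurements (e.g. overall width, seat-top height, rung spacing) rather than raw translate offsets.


A bed frame 2077 mm long (x) by 1357 mm wide (y). Four 52×52 mm corner posts, 421 mm tall, at the corners of the footprint. Four rails of 23 mm thickness and 128 mm height run between adjacent posts with their undersides at z = 178 mm, their outer faces flush with the outside of the frame (the two x-running rails run between the posts' inner faces; the two y-running rails run between the posts' inner faces). 10 slats, each 78 mm wide (x) and 24 mm thick, lie across the top of the two x-running rails, running the full 1357 mm width of the frame in y; along x they sit between the end posts with a 108 mm gap after the −x posts and between neighbouring slats, leaving 113 mm before the +x posts.


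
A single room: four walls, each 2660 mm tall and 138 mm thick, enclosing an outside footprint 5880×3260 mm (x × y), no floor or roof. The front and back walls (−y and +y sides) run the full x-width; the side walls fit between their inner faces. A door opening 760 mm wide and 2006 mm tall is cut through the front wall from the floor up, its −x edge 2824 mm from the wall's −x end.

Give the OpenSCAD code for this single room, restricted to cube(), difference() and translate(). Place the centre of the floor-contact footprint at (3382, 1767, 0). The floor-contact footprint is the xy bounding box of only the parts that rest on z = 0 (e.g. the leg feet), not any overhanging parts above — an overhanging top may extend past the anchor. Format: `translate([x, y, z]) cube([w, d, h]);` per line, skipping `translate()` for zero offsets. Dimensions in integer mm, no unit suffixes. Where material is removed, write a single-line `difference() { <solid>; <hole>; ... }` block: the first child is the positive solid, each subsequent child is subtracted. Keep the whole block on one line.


difference() { translate([442, 137, 0]) cube([5880, 138, 2660]); translate([3266, 137, 0]) cube([760, 138, 2006]); }
translate([442, 3259, 0]) cube([5880, 138, 2660]);
translate([442, 275, 0]) cube([138, 2984, 2660]);
translate([6184, 275, 0]) cube([138, 2984, 2660]);


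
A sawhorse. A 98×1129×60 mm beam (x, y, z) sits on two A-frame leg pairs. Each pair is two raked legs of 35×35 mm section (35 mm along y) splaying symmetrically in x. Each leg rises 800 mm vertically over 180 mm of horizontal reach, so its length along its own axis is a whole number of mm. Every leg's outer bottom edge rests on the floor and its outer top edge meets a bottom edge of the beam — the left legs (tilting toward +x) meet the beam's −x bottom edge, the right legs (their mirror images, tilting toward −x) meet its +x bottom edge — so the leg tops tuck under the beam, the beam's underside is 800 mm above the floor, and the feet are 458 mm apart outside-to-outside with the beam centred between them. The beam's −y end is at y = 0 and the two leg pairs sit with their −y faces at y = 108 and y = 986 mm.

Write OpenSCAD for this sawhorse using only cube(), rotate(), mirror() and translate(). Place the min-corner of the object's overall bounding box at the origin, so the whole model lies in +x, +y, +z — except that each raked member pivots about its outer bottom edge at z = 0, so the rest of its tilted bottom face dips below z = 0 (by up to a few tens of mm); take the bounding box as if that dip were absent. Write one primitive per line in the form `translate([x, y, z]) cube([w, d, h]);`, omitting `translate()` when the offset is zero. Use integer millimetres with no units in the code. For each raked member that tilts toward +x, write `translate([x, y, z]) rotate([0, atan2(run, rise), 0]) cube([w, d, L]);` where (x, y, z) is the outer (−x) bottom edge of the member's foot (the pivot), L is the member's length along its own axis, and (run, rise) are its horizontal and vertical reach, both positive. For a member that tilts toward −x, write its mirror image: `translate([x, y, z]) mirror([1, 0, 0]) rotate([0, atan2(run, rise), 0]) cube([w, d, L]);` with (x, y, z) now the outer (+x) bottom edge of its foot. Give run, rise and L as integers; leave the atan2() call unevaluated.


translate([180, 0, 800]) cube([98, 1129, 60]);
translate([0, 108, 0]) rotate([0, atan2(180, 800), 0]) cube([35, 35, 820]);
translate([458, 108, 0]) mirror([1, 0, 0]) rotate([0, atan2(180, 800), 0]) cube([35, 35, 820]);
translate([0, 986, 0]) rotate([0, atan2(180, 800), 0]) cube([35, 35, 820]);
translate([458, 986, 0]) mirror([1, 0, 0]) rotate([0, atan2(180, 800), 0]) cube([35, 35, 820]);


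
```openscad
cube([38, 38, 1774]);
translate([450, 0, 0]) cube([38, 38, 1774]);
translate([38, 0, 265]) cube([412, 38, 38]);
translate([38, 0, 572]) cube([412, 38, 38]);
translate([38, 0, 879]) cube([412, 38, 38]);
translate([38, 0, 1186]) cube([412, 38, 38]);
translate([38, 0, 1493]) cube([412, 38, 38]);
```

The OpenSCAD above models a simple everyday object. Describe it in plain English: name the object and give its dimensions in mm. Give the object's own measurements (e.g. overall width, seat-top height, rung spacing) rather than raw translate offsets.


A straight ladder. Two 38×38 mm vertical rails, 1774 mm tall, stand 488 mm apart (outside-to-outside) with their front faces coplanar on the −y side. 5 rungs, each 38 mm deep and 38 mm tall, span between the inner faces of the rails, front faces flush with the rails. The lowest rung's underside is at z = 265 mm and rungs are spaced 307 mm apart (underside to underside).


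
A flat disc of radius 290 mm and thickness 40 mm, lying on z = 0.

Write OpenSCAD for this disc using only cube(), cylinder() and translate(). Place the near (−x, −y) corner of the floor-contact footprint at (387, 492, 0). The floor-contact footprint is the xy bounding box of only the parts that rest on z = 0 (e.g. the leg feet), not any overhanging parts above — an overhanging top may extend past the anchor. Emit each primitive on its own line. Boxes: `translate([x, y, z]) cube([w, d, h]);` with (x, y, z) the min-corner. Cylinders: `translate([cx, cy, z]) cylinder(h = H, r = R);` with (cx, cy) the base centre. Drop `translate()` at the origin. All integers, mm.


translate([677, 782, 0]) cylinder(h = 40, r = 290);


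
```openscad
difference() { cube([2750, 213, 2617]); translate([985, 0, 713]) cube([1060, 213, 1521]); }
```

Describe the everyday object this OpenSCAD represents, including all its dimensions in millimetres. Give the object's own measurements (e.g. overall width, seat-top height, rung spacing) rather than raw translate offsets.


A wall 2750 mm long (x), 213 mm thick (y), 2617 mm tall, with a rectangular window opening cut through it. The opening is 1060 mm wide and 1521 mm tall; its sill is at z = 713 mm and its near (−x) edge is 985 mm from the wall's −x end. The opening passes through the full wall thickness.


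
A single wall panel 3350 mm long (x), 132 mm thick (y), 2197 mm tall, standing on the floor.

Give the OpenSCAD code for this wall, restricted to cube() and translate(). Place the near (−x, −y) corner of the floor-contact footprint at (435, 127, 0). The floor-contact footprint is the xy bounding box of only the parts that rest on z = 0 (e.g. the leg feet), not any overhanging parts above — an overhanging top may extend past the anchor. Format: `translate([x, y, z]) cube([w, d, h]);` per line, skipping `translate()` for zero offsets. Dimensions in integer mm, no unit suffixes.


translate([435, 127, 0]) cube([3350, 132, 2197]);


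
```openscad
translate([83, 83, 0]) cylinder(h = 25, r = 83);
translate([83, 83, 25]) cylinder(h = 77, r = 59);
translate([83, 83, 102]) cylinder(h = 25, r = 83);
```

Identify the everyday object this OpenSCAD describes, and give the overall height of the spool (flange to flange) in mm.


A spool. The overall height is 127 mm.

Three coaxial cylinders, large–small–large — a spool. Two 25 mm flanges and a 77 mm core give 25 + 77 + 25 = 127 mm.


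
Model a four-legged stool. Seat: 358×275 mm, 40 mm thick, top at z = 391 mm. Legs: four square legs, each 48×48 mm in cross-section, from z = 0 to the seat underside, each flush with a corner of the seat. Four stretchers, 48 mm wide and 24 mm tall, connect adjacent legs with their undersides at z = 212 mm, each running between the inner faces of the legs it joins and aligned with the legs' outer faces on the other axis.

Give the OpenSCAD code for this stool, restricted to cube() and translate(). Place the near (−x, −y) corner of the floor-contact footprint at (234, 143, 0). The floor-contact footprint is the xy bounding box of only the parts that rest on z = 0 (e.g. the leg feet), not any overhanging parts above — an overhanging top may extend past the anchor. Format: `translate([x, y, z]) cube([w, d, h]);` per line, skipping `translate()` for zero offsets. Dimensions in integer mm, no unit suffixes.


translate([234, 143, 351]) cube([358, 275, 40]);
translate([234, 143, 0]) cube([48, 48, 351]);
translate([544, 143, 0]) cube([48, 48, 351]);
translate([234, 370, 0]) cube([48, 48, 351]);
translate([544, 370, 0]) cube([48, 48, 351]);
translate([282, 143, 212]) cube([262, 48, 24]);
translate([282, 370, 212]) cube([262, 48, 24]);
translate([234, 191, 212]) cube([48, 179, 24]);
translate([544, 191, 212]) cube([48, 179, 24]);


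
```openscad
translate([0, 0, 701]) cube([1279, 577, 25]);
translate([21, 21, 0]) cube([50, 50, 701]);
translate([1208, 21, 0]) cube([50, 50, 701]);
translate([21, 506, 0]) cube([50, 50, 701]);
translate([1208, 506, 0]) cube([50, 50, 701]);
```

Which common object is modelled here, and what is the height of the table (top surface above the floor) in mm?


A table. The table height is 726 mm.

A 1279×577×25 slab sits at z = 701 on four 50 mm square posts — a table. The top surface is at 701 + 25 = 726 mm.


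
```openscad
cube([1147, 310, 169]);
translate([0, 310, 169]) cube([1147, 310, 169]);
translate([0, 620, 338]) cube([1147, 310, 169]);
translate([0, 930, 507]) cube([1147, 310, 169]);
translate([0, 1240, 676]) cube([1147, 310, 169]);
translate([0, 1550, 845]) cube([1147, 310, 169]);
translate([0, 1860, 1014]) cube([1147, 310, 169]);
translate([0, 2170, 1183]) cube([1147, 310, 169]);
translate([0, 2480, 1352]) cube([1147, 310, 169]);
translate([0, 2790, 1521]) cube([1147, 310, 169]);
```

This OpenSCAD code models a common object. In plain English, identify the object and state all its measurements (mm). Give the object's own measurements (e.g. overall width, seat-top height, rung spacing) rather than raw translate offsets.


A straight staircase of 10 solid steps. Each step is 1147 mm wide (x), 310 mm deep (y, the going) and 169 mm tall (the rise). The first step rests on the floor; each subsequent step sits one going further in +y and one rise higher in +z, directly behind and above the previous step with no overlap.


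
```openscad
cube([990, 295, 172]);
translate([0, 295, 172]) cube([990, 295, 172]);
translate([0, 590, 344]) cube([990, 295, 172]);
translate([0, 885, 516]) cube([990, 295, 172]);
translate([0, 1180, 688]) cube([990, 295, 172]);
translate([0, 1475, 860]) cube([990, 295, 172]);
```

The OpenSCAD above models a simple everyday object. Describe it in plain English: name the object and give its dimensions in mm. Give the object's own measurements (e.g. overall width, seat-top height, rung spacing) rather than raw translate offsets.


A straight staircase of 6 solid steps. Each step is 990 mm wide (x), 295 mm deep (y, the going) and 172 mm tall (the rise). The first step rests on the floor; each subsequent step sits one going further in +y and one rise higher in +z, directly behind and above the previous step with no overlap.


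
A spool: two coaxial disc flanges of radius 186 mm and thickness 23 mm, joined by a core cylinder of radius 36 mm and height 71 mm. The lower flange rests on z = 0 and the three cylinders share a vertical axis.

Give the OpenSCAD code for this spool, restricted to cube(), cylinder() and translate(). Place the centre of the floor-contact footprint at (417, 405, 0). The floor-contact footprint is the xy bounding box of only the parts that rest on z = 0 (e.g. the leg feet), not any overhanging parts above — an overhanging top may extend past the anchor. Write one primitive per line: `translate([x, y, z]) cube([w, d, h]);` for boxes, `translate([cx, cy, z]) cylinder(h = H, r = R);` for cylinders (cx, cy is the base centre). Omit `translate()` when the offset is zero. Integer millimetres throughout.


translate([417, 405, 0]) cylinder(h = 23, r = 186);
translate([417, 405, 23]) cylinder(h = 71, r = 36);
translate([417, 405, 94]) cylinder(h = 23, r = 186);


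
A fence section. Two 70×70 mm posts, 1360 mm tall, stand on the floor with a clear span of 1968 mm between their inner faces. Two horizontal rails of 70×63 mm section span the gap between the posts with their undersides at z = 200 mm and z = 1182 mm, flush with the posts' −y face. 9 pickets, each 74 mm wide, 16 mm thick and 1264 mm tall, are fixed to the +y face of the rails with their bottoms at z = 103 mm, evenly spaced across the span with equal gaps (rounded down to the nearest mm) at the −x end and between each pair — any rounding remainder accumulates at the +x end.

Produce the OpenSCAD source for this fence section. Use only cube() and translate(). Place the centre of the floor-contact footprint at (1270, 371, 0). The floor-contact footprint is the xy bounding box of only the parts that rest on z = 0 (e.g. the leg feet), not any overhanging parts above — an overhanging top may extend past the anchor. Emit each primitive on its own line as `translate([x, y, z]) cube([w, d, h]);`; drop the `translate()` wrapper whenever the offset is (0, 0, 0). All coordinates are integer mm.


translate([216, 336, 0]) cube([70, 70, 1360]);
translate([2254, 336, 0]) cube([70, 70, 1360]);
translate([286, 336, 200]) cube([1968, 70, 63]);
translate([286, 336, 1182]) cube([1968, 70, 63]);
translate([416, 406, 103]) cube([74, 16, 1264]);
translate([620, 406, 103]) cube([74, 16, 1264]);
translate([824, 406, 103]) cube([74, 16, 1264]);
translate([1028, 406, 103]) cube([74, 16, 1264]);
translate([1232, 406, 103]) cube([74, 16, 1264]);
translate([1436, 406, 103]) cube([74, 16, 1264]);
translate([1640, 406, 103]) cube([74, 16, 1264]);
translate([1844, 406, 103]) cube([74, 16, 1264]);
translate([2048, 406, 103]) cube([74, 16, 1264]);


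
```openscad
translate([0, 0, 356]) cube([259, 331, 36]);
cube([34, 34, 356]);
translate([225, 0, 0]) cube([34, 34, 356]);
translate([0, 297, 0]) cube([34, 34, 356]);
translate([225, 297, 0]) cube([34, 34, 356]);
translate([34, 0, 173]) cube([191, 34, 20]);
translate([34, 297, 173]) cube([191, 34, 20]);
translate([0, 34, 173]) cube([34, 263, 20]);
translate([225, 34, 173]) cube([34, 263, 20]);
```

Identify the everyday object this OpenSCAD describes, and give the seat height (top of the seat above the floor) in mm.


A stool. The seat height is 392 mm.

A 259×331×36 slab at z = 356 on four corner posts — a stool. The seat top is 356 + 36 = 392 mm.


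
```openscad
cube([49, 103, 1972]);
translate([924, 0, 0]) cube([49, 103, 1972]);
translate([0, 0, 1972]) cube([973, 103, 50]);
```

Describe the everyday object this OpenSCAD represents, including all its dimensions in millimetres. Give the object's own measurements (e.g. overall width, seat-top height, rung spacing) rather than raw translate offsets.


A door frame. The clear opening is 875 mm wide and 1972 mm high. Two 49 mm wide jambs, 103 mm deep, stand either side of the opening from the floor to the top of the opening. A 50 mm thick head sits across the top of both jambs, spanning the full outside width of the frame.
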